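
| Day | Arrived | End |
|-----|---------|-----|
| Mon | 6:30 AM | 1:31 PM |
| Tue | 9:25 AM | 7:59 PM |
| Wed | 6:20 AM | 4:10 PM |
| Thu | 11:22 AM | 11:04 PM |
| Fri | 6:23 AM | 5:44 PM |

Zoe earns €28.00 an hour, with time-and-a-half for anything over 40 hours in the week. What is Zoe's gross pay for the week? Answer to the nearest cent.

Mon: 6:30 AM–1:31 PM = 7 h 1 min
Tue: 9:25 AM–7:59 PM = 10 h 34 min
Wed: 6:20 AM–4:10 PM = 9 h 50 min
Thu: 11:22 AM–11:04 PM = 11 h 42 min
Fri: 6:23 AM–5:44 PM = 11 h 21 min
Total worked: 50 h 28 min = 3028 min.
Regular 40 h 0 min = 2400 min at €28.00/h; overtime 10 h 28 min = 628 min at €42.00/h.
Pay = (2400 × €28.00 + 628 × €42.00) ÷ 60 = €1559.60.

€1559.60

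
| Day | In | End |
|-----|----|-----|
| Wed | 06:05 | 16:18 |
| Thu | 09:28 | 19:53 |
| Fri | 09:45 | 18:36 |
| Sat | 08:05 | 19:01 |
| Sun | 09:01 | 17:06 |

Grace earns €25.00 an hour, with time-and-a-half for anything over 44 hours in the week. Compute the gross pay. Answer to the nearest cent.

€1268.75

Wed: 06:05–16:18 = 10 h 13 min
Thu: 09:28–19:53 = 10 h 25 min
Fri: 09:45–18:36 = 8 h 51 min
Sat: 08:05–19:01 = 10 h 56 min
Sun: 09:01–17:06 = 8 h 5 min
Total worked: 48 h 30 min = 2910 min.
Regular 44 h 0 min = 2640 min at €25.00/h; overtime 4 h 30 min = 270 min at €37.50/h.
Pay = (2640 × €25.00 + 270 × €37.50) ÷ 60 = €1268.75.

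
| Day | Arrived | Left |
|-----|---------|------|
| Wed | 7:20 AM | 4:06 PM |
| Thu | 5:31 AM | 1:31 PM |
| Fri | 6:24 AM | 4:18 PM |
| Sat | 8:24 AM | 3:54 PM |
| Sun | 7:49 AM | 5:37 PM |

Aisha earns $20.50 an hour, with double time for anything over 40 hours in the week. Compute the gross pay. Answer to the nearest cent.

$982.63

Wed: 7:20 AM–4:06 PM = 8 h 46 min
Thu: 5:31 AM–1:31 PM = 8 h 0 min
Fri: 6:24 AM–4:18 PM = 9 h 54 min
Sat: 8:24 AM–3:54 PM = 7 h 30 min
Sun: 7:49 AM–5:37 PM = 9 h 48 min
Total worked: 43 h 58 min = 2638 min.
Regular 40 h 0 min = 2400 min at $20.50/h; overtime 3 h 58 min = 238 min at $41.00/h.
Pay = (2400 × $20.50 + 238 × $41.00) ÷ 60 = $982.63.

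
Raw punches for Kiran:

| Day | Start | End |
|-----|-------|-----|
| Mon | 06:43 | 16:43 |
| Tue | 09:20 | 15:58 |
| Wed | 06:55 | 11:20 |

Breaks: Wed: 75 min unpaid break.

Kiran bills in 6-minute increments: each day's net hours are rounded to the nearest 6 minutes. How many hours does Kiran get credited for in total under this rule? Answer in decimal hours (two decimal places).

Mon: 06:43–16:43 = 10 h 0 min → rounds to 10 h 0 min
Tue: 09:20–15:58 = 6 h 38 min → rounds to 6 h 36 min
Wed: 06:55–11:20 = 4 h 25 min − 75 min = 3 h 10 min → rounds to 3 h 12 min
Total credited: 19 h 48 min.

19.80 hours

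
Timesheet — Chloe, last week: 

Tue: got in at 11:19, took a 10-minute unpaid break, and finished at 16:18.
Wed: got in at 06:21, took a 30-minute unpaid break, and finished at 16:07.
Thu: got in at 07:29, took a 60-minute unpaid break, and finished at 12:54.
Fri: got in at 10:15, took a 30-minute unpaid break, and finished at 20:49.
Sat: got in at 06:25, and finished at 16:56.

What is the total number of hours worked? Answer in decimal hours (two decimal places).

Tue: 11:19–16:18 = 4 h 59 min; less 10 min break → 4 h 49 min
Wed: 06:21–16:07 = 9 h 46 min; less 30 min break → 9 h 16 min
Thu: 07:29–12:54 = 5 h 25 min; less 60 min break → 4 h 25 min
Fri: 10:15–20:49 = 10 h 34 min; less 30 min break → 10 h 4 min
Sat: 06:25–16:56 = 10 h 31 min
Total: 4 h 49 min + 9 h 16 min + 4 h 25 min + 10 h 4 min + 10 h 31 min = 39 h 5 min.

39.08 hours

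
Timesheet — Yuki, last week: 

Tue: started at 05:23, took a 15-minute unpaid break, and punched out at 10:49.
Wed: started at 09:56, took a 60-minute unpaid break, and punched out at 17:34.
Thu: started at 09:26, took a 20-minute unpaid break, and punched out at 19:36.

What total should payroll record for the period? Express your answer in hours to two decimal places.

Tue: 05:23–10:49 = 5 h 26 min; less 15 min break → 5 h 11 min
Wed: 09:56–17:34 = 7 h 38 min; less 60 min break → 6 h 38 min
Thu: 09:26–19:36 = 10 h 10 min; less 20 min break → 9 h 50 min
Total: 5 h 11 min + 6 h 38 min + 9 h 50 min = 21 h 39 min.

21.65 hours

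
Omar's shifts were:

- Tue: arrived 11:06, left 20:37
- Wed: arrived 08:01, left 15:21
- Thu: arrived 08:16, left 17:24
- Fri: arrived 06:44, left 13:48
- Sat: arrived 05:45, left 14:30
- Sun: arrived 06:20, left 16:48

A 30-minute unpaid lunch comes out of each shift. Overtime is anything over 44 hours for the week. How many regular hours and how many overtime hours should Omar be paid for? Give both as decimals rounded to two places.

Regular 44.00 hours, overtime 5.27 hours

Tue: 11:06–20:37 = 9 h 31 min; less 30 min break → 9 h 1 min
Wed: 08:01–15:21 = 7 h 20 min; less 30 min break → 6 h 50 min
Thu: 08:16–17:24 = 9 h 8 min; less 30 min break → 8 h 38 min
Fri: 06:44–13:48 = 7 h 4 min; less 30 min break → 6 h 34 min
Sat: 05:45–14:30 = 8 h 45 min; less 30 min break → 8 h 15 min
Sun: 06:20–16:48 = 10 h 28 min; less 30 min break → 9 h 58 min
Total worked: 49 h 16 min = 49.27 h.
Threshold 44 h → overtime 5 h 16 min, regular 44 h 0 min.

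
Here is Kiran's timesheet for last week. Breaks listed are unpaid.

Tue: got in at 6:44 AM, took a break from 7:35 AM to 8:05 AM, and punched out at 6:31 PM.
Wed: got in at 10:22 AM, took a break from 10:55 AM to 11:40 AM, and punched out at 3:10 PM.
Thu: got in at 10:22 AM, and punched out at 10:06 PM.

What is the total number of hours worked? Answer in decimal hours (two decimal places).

Tue: 6:44 AM–6:31 PM = 11 h 47 min; less 30 min break → 11 h 17 min
Wed: 10:22 AM–3:10 PM = 4 h 48 min; less 45 min break → 4 h 3 min
Thu: 10:22 AM–10:06 PM = 11 h 44 min
Total: 11 h 17 min + 4 h 3 min + 11 h 44 min = 27 h 4 min.

27.07 hours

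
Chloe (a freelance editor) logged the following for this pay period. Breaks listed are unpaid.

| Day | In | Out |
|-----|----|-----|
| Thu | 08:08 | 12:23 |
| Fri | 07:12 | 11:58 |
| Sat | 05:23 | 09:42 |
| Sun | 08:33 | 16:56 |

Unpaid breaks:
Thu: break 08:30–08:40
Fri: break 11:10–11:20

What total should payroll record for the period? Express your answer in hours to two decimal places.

Thu: 08:08–12:23 = 4 h 15 min; less 10 min break → 4 h 5 min
Fri: 07:12–11:58 = 4 h 46 min; less 10 min break → 4 h 36 min
Sat: 05:23–09:42 = 4 h 19 min
Sun: 08:33–16:56 = 8 h 23 min
Total: 4 h 5 min + 4 h 36 min + 4 h 19 min + 8 h 23 min = 21 h 23 min.

21.38 hours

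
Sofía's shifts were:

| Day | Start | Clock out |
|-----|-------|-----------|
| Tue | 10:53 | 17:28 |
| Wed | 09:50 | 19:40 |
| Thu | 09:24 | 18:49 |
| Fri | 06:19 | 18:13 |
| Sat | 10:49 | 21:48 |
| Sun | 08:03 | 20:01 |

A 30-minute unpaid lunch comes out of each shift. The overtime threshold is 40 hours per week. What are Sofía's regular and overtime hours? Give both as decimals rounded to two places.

Regular 40.00 hours, overtime 17.68 hours

Tue: 10:53–17:28 = 6 h 35 min; less 30 min break → 6 h 5 min
Wed: 09:50–19:40 = 9 h 50 min; less 30 min break → 9 h 20 min
Thu: 09:24–18:49 = 9 h 25 min; less 30 min break → 8 h 55 min
Fri: 06:19–18:13 = 11 h 54 min; less 30 min break → 11 h 24 min
Sat: 10:49–21:48 = 10 h 59 min; less 30 min break → 10 h 29 min
Sun: 08:03–20:01 = 11 h 58 min; less 30 min break → 11 h 28 min
Total worked: 57 h 41 min = 57.68 h.
Threshold 40 h → overtime 17 h 41 min, regular 40 h 0 min.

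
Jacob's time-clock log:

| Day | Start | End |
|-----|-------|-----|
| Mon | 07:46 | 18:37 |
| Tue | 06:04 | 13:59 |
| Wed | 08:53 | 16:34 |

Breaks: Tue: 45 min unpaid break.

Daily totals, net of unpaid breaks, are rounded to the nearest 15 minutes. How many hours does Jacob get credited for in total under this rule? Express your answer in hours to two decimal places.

25.75 hours

Mon: 07:46–18:37 = 10 h 51 min → rounds to 10 h 45 min
Tue: 06:04–13:59 = 7 h 55 min − 45 min = 7 h 10 min → rounds to 7 h 15 min
Wed: 08:53–16:34 = 7 h 41 min → rounds to 7 h 45 min
Total credited: 25 h 45 min.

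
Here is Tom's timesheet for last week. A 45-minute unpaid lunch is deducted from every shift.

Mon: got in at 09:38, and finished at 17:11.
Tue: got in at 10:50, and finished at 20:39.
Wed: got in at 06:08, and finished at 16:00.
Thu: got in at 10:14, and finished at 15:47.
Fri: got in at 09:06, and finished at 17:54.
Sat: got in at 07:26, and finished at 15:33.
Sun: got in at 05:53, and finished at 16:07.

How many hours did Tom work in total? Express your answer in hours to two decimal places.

Mon: 09:38–17:11 = 7 h 33 min; less 45 min break → 6 h 48 min
Tue: 10:50–20:39 = 9 h 49 min; less 45 min break → 9 h 4 min
Wed: 06:08–16:00 = 9 h 52 min; less 45 min break → 9 h 7 min
Thu: 10:14–15:47 = 5 h 33 min; less 45 min break → 4 h 48 min
Fri: 09:06–17:54 = 8 h 48 min; less 45 min break → 8 h 3 min
Sat: 07:26–15:33 = 8 h 7 min; less 45 min break → 7 h 22 min
Sun: 05:53–16:07 = 10 h 14 min; less 45 min break → 9 h 29 min
Total: 6 h 48 min + 9 h 4 min + 9 h 7 min + 4 h 48 min + 8 h 3 min + 7 h 22 min + 9 h 29 min = 54 h 41 min.

54.68 hours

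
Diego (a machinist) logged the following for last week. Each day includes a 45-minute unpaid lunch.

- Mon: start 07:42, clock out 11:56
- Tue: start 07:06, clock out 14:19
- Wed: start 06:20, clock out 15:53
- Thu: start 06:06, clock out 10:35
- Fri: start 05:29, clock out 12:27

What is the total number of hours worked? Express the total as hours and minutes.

28 h 42 min

Mon: 07:42–11:56 = 4 h 14 min; less 45 min break → 3 h 29 min
Tue: 07:06–14:19 = 7 h 13 min; less 45 min break → 6 h 28 min
Wed: 06:20–15:53 = 9 h 33 min; less 45 min break → 8 h 48 min
Thu: 06:06–10:35 = 4 h 29 min; less 45 min break → 3 h 44 min
Fri: 05:29–12:27 = 6 h 58 min; less 45 min break → 6 h 13 min
Total: 3 h 29 min + 6 h 28 min + 8 h 48 min + 3 h 44 min + 6 h 13 min = 28 h 42 min.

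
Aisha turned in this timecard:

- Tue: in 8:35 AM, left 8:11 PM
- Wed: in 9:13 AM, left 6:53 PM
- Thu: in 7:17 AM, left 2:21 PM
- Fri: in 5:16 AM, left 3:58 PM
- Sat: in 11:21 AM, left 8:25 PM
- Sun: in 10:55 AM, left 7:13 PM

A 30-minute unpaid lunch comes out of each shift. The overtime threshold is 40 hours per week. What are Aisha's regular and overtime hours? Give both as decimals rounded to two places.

Tue: 8:35 AM–8:11 PM = 11 h 36 min; less 30 min break → 11 h 6 min
Wed: 9:13 AM–6:53 PM = 9 h 40 min; less 30 min break → 9 h 10 min
Thu: 7:17 AM–2:21 PM = 7 h 4 min; less 30 min break → 6 h 34 min
Fri: 5:16 AM–3:58 PM = 10 h 42 min; less 30 min break → 10 h 12 min
Sat: 11:21 AM–8:25 PM = 9 h 4 min; less 30 min break → 8 h 34 min
Sun: 10:55 AM–7:13 PM = 8 h 18 min; less 30 min break → 7 h 48 min
Total worked: 53 h 24 min = 53.40 h.
Threshold 40 h → overtime 13 h 24 min, regular 40 h 0 min.

Regular 40.00 hours, overtime 13.40 hours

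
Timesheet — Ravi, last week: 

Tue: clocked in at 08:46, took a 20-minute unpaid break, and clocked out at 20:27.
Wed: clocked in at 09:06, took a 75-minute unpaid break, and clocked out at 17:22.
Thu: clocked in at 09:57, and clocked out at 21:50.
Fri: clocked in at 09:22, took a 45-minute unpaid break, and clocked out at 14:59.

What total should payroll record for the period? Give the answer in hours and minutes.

35 h 7 min

Tue: 08:46–20:27 = 11 h 41 min; less 20 min break → 11 h 21 min
Wed: 09:06–17:22 = 8 h 16 min; less 75 min break → 7 h 1 min
Thu: 09:57–21:50 = 11 h 53 min
Fri: 09:22–14:59 = 5 h 37 min; less 45 min break → 4 h 52 min
Total: 11 h 21 min + 7 h 1 min + 11 h 53 min + 4 h 52 min = 35 h 7 min.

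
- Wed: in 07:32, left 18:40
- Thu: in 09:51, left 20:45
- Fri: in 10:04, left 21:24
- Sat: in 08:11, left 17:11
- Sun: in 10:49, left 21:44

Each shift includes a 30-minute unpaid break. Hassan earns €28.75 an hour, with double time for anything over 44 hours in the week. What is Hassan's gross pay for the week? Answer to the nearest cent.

Wed: 07:32–18:40 = 11 h 8 min; less 30 min break → 10 h 38 min
Thu: 09:51–20:45 = 10 h 54 min; less 30 min break → 10 h 24 min
Fri: 10:04–21:24 = 11 h 20 min; less 30 min break → 10 h 50 min
Sat: 08:11–17:11 = 9 h 0 min; less 30 min break → 8 h 30 min
Sun: 10:49–21:44 = 10 h 55 min; less 30 min break → 10 h 25 min
Total worked: 50 h 47 min = 3047 min.
Regular 44 h 0 min = 2640 min at €28.75/h; overtime 6 h 47 min = 407 min at €57.50/h.
Pay = (2640 × €28.75 + 407 × €57.50) ÷ 60 = €1655.04.

€1655.04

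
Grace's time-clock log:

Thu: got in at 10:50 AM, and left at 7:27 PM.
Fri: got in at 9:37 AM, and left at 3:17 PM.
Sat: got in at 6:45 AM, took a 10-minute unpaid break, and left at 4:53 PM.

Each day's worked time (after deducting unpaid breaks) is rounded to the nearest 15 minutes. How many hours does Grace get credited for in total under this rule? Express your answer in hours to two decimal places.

Thu: 10:50 AM–7:27 PM = 8 h 37 min → rounds to 8 h 30 min
Fri: 9:37 AM–3:17 PM = 5 h 40 min → rounds to 5 h 45 min
Sat: 6:45 AM–4:53 PM = 10 h 8 min − 10 min = 9 h 58 min → rounds to 10 h 0 min
Total credited: 24 h 15 min.

24.25 hours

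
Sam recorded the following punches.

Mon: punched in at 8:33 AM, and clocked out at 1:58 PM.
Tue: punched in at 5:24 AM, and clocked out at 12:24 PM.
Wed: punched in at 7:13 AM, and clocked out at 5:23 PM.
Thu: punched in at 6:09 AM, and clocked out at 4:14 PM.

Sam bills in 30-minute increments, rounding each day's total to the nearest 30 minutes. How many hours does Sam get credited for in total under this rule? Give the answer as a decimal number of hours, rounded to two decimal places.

Mon: 8:33 AM–1:58 PM = 5 h 25 min → rounds to 5 h 30 min
Tue: 5:24 AM–12:24 PM = 7 h 0 min → rounds to 7 h 0 min
Wed: 7:13 AM–5:23 PM = 10 h 10 min → rounds to 10 h 0 min
Thu: 6:09 AM–4:14 PM = 10 h 5 min → rounds to 10 h 0 min
Total credited: 32 h 30 min.

32.50 hours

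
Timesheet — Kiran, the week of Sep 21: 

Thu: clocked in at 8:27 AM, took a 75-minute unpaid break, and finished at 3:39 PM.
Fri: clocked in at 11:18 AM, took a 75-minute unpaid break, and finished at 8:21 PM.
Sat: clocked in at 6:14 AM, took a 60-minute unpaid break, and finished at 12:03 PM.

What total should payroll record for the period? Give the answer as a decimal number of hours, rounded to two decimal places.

Thu: 8:27 AM–3:39 PM = 7 h 12 min; less 75 min break → 5 h 57 min
Fri: 11:18 AM–8:21 PM = 9 h 3 min; less 75 min break → 7 h 48 min
Sat: 6:14 AM–12:03 PM = 5 h 49 min; less 60 min break → 4 h 49 min
Total: 5 h 57 min + 7 h 48 min + 4 h 49 min = 18 h 34 min.

18.57 hours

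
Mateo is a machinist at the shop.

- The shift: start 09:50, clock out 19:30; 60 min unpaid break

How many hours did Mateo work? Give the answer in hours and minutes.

8 h 40 min

The shift: 09:50–19:30 = 9 h 40 min; less 60 min break → 8 h 40 min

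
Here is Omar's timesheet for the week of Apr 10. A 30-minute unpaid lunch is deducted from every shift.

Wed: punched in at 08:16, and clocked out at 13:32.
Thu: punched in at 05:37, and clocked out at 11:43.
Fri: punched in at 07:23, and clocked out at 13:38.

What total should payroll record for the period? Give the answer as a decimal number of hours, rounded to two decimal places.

16.12 hours

Wed: 08:16–13:32 = 5 h 16 min; less 30 min break → 4 h 46 min
Thu: 05:37–11:43 = 6 h 6 min; less 30 min break → 5 h 36 min
Fri: 07:23–13:38 = 6 h 15 min; less 30 min break → 5 h 45 min
Total: 4 h 46 min + 5 h 36 min + 5 h 45 min = 16 h 7 min.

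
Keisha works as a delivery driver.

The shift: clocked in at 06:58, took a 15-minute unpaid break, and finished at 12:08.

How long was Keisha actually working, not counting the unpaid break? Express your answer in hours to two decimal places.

4.92 hours

The shift: 06:58–12:08 = 5 h 10 min; less 15 min break → 4 h 55 min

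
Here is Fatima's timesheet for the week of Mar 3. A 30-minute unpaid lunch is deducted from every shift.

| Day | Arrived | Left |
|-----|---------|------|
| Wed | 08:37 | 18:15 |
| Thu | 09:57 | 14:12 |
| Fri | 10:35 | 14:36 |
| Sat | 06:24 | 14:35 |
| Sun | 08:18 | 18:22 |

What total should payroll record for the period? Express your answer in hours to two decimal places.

33.65 hours

Wed: 08:37–18:15 = 9 h 38 min; less 30 min break → 9 h 8 min
Thu: 09:57–14:12 = 4 h 15 min; less 30 min break → 3 h 45 min
Fri: 10:35–14:36 = 4 h 1 min; less 30 min break → 3 h 31 min
Sat: 06:24–14:35 = 8 h 11 min; less 30 min break → 7 h 41 min
Sun: 08:18–18:22 = 10 h 4 min; less 30 min break → 9 h 34 min
Total: 9 h 8 min + 3 h 45 min + 3 h 31 min + 7 h 41 min + 9 h 34 min = 33 h 39 min.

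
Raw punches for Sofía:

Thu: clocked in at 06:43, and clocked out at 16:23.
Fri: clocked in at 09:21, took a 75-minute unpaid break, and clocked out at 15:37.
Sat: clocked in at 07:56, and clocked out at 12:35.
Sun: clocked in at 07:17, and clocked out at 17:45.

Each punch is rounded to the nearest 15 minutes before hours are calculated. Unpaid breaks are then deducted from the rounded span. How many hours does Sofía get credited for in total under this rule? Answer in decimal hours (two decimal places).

29.75 hours

Thu: in 06:43→06:45, out 16:23→16:30; 9 h 45 min
Fri: in 09:21→09:15, out 15:37→15:30; 6 h 15 min − 75 min = 5 h 0 min
Sat: in 07:56→08:00, out 12:35→12:30; 4 h 30 min
Sun: in 07:17→07:15, out 17:45→17:45; 10 h 30 min
Total credited: 29 h 45 min.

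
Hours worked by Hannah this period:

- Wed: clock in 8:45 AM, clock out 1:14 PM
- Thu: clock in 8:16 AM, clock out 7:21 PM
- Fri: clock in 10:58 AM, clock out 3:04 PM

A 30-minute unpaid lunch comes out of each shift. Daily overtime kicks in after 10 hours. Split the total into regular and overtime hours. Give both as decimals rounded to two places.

Regular 17.58 hours, overtime 0.58 hours

Wed: 8:45 AM–1:14 PM = 4 h 29 min; less 30 min break → 3 h 59 min
Thu: 8:16 AM–7:21 PM = 11 h 5 min; less 30 min break → 10 h 35 min
Fri: 10:58 AM–3:04 PM = 4 h 6 min; less 30 min break → 3 h 36 min
Wed reg 3 h 59 min / OT 0 h 0 min; Thu reg 10 h 0 min / OT 0 h 35 min; Fri reg 3 h 36 min / OT 0 h 0 min.
Totals: regular 17 h 35 min, overtime 0 h 35 min.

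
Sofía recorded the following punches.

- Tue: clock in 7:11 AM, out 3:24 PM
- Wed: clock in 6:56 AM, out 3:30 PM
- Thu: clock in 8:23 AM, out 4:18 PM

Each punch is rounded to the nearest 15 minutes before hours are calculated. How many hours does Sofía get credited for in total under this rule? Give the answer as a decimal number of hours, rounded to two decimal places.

Tue: in 7:11 AM→7:15 AM, out 3:24 PM→3:30 PM; 8 h 15 min
Wed: in 6:56 AM→7:00 AM, out 3:30 PM→3:30 PM; 8 h 30 min
Thu: in 8:23 AM→8:30 AM, out 4:18 PM→4:15 PM; 7 h 45 min
Total credited: 24 h 30 min.

24.50 hours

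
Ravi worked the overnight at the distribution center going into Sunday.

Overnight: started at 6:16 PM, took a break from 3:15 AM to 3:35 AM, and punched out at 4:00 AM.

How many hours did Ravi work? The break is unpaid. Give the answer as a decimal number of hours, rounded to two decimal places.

Overnight: 6:16 PM → midnight = 5 h 44 min; midnight → 4:00 AM = 4 h 0 min; span 9 h 44 min; less 20 min break → 9 h 24 min

9.40 hours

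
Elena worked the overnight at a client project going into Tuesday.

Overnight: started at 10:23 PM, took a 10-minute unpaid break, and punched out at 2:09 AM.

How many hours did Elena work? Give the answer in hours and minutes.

3 h 36 min

Overnight: 10:23 PM → midnight = 1 h 37 min; midnight → 2:09 AM = 2 h 9 min; span 3 h 46 min; less 10 min break → 3 h 36 min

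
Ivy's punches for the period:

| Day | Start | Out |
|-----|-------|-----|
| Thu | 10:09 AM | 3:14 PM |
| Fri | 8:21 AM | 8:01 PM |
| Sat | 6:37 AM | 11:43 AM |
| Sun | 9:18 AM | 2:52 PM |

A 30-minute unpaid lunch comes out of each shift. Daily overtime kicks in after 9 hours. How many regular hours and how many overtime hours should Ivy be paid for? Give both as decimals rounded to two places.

Thu: 10:09 AM–3:14 PM = 5 h 5 min; less 30 min break → 4 h 35 min
Fri: 8:21 AM–8:01 PM = 11 h 40 min; less 30 min break → 11 h 10 min
Sat: 6:37 AM–11:43 AM = 5 h 6 min; less 30 min break → 4 h 36 min
Sun: 9:18 AM–2:52 PM = 5 h 34 min; less 30 min break → 5 h 4 min
Thu reg 4 h 35 min / OT 0 h 0 min; Fri reg 9 h 0 min / OT 2 h 10 min; Sat reg 4 h 36 min / OT 0 h 0 min; Sun reg 5 h 4 min / OT 0 h 0 min.
Totals: regular 23 h 15 min, overtime 2 h 10 min.

Regular 23.25 hours, overtime 2.17 hours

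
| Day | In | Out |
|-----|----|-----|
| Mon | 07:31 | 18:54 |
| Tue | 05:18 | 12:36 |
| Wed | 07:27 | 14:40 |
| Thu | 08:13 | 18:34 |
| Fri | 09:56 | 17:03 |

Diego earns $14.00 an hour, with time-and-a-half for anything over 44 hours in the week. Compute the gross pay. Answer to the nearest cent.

$607.13

Mon: 07:31–18:54 = 11 h 23 min
Tue: 05:18–12:36 = 7 h 18 min
Wed: 07:27–14:40 = 7 h 13 min
Thu: 08:13–18:34 = 10 h 21 min
Fri: 09:56–17:03 = 7 h 7 min
Total worked: 43 h 22 min = 2602 min.
Regular 43 h 22 min = 2602 min at $14.00/h; overtime 0 h 0 min = 0 min at $21.00/h.
Pay = (2602 × $14.00 + 0 × $21.00) ÷ 60 = $607.13.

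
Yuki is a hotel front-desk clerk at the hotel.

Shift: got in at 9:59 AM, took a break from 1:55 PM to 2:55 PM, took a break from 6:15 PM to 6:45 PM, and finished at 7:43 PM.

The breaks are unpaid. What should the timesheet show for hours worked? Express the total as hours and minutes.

Shift: 9:59 AM–7:43 PM = 9 h 44 min; less 90 min break → 8 h 14 min

8 h 14 min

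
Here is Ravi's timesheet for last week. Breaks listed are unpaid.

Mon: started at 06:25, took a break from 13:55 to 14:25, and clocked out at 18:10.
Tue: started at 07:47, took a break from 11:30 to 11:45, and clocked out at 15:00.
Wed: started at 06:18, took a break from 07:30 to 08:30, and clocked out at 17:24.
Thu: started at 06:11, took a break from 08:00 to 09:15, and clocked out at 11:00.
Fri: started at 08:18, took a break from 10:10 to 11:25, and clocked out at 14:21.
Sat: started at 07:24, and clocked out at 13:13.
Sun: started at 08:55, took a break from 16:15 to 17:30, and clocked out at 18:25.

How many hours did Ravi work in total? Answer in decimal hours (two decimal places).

Mon: 06:25–18:10 = 11 h 45 min; less 30 min break → 11 h 15 min
Tue: 07:47–15:00 = 7 h 13 min; less 15 min break → 6 h 58 min
Wed: 06:18–17:24 = 11 h 6 min; less 60 min break → 10 h 6 min
Thu: 06:11–11:00 = 4 h 49 min; less 75 min break → 3 h 34 min
Fri: 08:18–14:21 = 6 h 3 min; less 75 min break → 4 h 48 min
Sat: 07:24–13:13 = 5 h 49 min
Sun: 08:55–18:25 = 9 h 30 min; less 75 min break → 8 h 15 min
Total: 11 h 15 min + 6 h 58 min + 10 h 6 min + 3 h 34 min + 4 h 48 min + 5 h 49 min + 8 h 15 min = 50 h 45 min.

50.75 hours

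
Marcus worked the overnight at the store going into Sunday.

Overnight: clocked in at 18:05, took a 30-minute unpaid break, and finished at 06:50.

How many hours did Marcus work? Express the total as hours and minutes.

12 h 15 min

Overnight: 18:05 → midnight = 5 h 55 min; midnight → 06:50 = 6 h 50 min; span 12 h 45 min; less 30 min break → 12 h 15 min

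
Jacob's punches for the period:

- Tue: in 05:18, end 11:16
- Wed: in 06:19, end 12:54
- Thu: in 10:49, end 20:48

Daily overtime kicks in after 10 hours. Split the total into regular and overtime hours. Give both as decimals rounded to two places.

Tue: 05:18–11:16 = 5 h 58 min
Wed: 06:19–12:54 = 6 h 35 min
Thu: 10:49–20:48 = 9 h 59 min
Tue reg 5 h 58 min / OT 0 h 0 min; Wed reg 6 h 35 min / OT 0 h 0 min; Thu reg 9 h 59 min / OT 0 h 0 min.
Totals: regular 22 h 32 min, overtime 0 h 0 min.

Regular 22.53 hours, overtime 0.00 hours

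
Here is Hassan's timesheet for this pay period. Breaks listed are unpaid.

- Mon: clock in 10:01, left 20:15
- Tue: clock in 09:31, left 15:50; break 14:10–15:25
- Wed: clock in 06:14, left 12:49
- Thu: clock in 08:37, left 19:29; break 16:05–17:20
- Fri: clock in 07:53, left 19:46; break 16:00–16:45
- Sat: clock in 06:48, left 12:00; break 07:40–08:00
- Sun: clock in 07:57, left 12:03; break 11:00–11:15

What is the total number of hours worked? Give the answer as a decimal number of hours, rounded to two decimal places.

Mon: 10:01–20:15 = 10 h 14 min
Tue: 09:31–15:50 = 6 h 19 min; less 75 min break → 5 h 4 min
Wed: 06:14–12:49 = 6 h 35 min
Thu: 08:37–19:29 = 10 h 52 min; less 75 min break → 9 h 37 min
Fri: 07:53–19:46 = 11 h 53 min; less 45 min break → 11 h 8 min
Sat: 06:48–12:00 = 5 h 12 min; less 20 min break → 4 h 52 min
Sun: 07:57–12:03 = 4 h 6 min; less 15 min break → 3 h 51 min
Total: 10 h 14 min + 5 h 4 min + 6 h 35 min + 9 h 37 min + 11 h 8 min + 4 h 52 min + 3 h 51 min = 51 h 21 min.

51.35 hours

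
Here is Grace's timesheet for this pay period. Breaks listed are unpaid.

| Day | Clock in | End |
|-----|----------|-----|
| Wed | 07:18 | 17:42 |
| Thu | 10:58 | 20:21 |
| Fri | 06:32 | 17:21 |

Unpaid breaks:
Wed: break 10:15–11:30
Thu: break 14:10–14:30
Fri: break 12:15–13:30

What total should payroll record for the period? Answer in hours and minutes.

Wed: 07:18–17:42 = 10 h 24 min; less 75 min break → 9 h 9 min
Thu: 10:58–20:21 = 9 h 23 min; less 20 min break → 9 h 3 min
Fri: 06:32–17:21 = 10 h 49 min; less 75 min break → 9 h 34 min
Total: 9 h 9 min + 9 h 3 min + 9 h 34 min = 27 h 46 min.

27 h 46 min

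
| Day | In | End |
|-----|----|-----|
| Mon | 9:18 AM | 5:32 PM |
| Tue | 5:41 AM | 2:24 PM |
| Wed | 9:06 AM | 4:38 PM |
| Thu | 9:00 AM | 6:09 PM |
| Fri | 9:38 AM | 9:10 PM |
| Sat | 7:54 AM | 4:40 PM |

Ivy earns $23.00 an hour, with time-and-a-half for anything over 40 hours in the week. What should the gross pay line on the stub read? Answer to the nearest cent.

Mon: 9:18 AM–5:32 PM = 8 h 14 min
Tue: 5:41 AM–2:24 PM = 8 h 43 min
Wed: 9:06 AM–4:38 PM = 7 h 32 min
Thu: 9:00 AM–6:09 PM = 9 h 9 min
Fri: 9:38 AM–9:10 PM = 11 h 32 min
Sat: 7:54 AM–4:40 PM = 8 h 46 min
Total worked: 53 h 56 min = 3236 min.
Regular 40 h 0 min = 2400 min at $23.00/h; overtime 13 h 56 min = 836 min at $34.50/h.
Pay = (2400 × $23.00 + 836 × $34.50) ÷ 60 = $1400.70.

$1400.70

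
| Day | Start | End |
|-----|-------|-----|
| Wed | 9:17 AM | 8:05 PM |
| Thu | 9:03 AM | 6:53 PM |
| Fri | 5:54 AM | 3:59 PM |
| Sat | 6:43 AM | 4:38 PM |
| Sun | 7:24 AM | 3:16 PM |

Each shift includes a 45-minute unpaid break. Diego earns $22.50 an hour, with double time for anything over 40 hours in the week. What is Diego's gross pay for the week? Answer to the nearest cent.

$1113.75

Wed: 9:17 AM–8:05 PM = 10 h 48 min; less 45 min break → 10 h 3 min
Thu: 9:03 AM–6:53 PM = 9 h 50 min; less 45 min break → 9 h 5 min
Fri: 5:54 AM–3:59 PM = 10 h 5 min; less 45 min break → 9 h 20 min
Sat: 6:43 AM–4:38 PM = 9 h 55 min; less 45 min break → 9 h 10 min
Sun: 7:24 AM–3:16 PM = 7 h 52 min; less 45 min break → 7 h 7 min
Total worked: 44 h 45 min = 2685 min.
Regular 40 h 0 min = 2400 min at $22.50/h; overtime 4 h 45 min = 285 min at $45.00/h.
Pay = (2400 × $22.50 + 285 × $45.00) ÷ 60 = $1113.75.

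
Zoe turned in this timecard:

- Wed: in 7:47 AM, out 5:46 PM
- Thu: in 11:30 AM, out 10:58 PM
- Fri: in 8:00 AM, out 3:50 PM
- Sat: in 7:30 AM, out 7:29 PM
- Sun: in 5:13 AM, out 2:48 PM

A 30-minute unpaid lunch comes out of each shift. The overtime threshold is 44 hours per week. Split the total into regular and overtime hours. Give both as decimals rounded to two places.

Wed: 7:47 AM–5:46 PM = 9 h 59 min; less 30 min break → 9 h 29 min
Thu: 11:30 AM–10:58 PM = 11 h 28 min; less 30 min break → 10 h 58 min
Fri: 8:00 AM–3:50 PM = 7 h 50 min; less 30 min break → 7 h 20 min
Sat: 7:30 AM–7:29 PM = 11 h 59 min; less 30 min break → 11 h 29 min
Sun: 5:13 AM–2:48 PM = 9 h 35 min; less 30 min break → 9 h 5 min
Total worked: 48 h 21 min = 48.35 h.
Threshold 44 h → overtime 4 h 21 min, regular 44 h 0 min.

Regular 44.00 hours, overtime 4.35 hours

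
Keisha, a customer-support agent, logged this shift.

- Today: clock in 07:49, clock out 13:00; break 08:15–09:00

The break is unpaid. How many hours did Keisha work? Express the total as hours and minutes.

4 h 26 min

Today: 07:49–13:00 = 5 h 11 min; less 45 min break → 4 h 26 min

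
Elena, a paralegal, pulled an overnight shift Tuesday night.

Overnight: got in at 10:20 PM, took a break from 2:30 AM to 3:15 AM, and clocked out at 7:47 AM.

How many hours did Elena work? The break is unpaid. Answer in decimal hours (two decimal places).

Overnight: 10:20 PM → midnight = 1 h 40 min; midnight → 7:47 AM = 7 h 47 min; span 9 h 27 min; less 45 min break → 8 h 42 min

8.70 hours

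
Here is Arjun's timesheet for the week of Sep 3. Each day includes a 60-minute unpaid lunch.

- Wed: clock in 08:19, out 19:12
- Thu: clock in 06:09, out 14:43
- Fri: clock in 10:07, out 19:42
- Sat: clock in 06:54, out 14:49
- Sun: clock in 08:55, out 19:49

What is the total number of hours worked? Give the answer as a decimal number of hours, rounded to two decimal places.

Wed: 08:19–19:12 = 10 h 53 min; less 60 min break → 9 h 53 min
Thu: 06:09–14:43 = 8 h 34 min; less 60 min break → 7 h 34 min
Fri: 10:07–19:42 = 9 h 35 min; less 60 min break → 8 h 35 min
Sat: 06:54–14:49 = 7 h 55 min; less 60 min break → 6 h 55 min
Sun: 08:55–19:49 = 10 h 54 min; less 60 min break → 9 h 54 min
Total: 9 h 53 min + 7 h 34 min + 8 h 35 min + 6 h 55 min + 9 h 54 min = 42 h 51 min.

42.85 hours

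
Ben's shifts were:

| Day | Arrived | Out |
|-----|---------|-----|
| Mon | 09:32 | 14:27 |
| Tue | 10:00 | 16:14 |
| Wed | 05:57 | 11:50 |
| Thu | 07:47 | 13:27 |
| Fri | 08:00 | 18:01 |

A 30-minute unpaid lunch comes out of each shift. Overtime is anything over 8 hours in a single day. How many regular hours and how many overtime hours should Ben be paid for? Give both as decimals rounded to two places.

Mon: 09:32–14:27 = 4 h 55 min; less 30 min break → 4 h 25 min
Tue: 10:00–16:14 = 6 h 14 min; less 30 min break → 5 h 44 min
Wed: 05:57–11:50 = 5 h 53 min; less 30 min break → 5 h 23 min
Thu: 07:47–13:27 = 5 h 40 min; less 30 min break → 5 h 10 min
Fri: 08:00–18:01 = 10 h 1 min; less 30 min break → 9 h 31 min
Mon reg 4 h 25 min / OT 0 h 0 min; Tue reg 5 h 44 min / OT 0 h 0 min; Wed reg 5 h 23 min / OT 0 h 0 min; Thu reg 5 h 10 min / OT 0 h 0 min; Fri reg 8 h 0 min / OT 1 h 31 min.
Totals: regular 28 h 42 min, overtime 1 h 31 min.

Regular 28.70 hours, overtime 1.52 hours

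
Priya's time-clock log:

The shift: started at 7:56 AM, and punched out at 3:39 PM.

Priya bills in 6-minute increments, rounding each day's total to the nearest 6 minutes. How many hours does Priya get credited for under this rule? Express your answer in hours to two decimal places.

7.70 hours

The shift: 7:56 AM–3:39 PM = 7 h 43 min → rounds to 7 h 42 min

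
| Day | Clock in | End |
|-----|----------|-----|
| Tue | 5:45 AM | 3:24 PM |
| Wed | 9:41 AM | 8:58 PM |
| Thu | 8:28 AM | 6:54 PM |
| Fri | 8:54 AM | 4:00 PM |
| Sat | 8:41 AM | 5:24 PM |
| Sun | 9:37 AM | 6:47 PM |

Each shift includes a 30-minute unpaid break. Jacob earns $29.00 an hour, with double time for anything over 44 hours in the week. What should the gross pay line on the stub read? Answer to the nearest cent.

Tue: 5:45 AM–3:24 PM = 9 h 39 min; less 30 min break → 9 h 9 min
Wed: 9:41 AM–8:58 PM = 11 h 17 min; less 30 min break → 10 h 47 min
Thu: 8:28 AM–6:54 PM = 10 h 26 min; less 30 min break → 9 h 56 min
Fri: 8:54 AM–4:00 PM = 7 h 6 min; less 30 min break → 6 h 36 min
Sat: 8:41 AM–5:24 PM = 8 h 43 min; less 30 min break → 8 h 13 min
Sun: 9:37 AM–6:47 PM = 9 h 10 min; less 30 min break → 8 h 40 min
Total worked: 53 h 21 min = 3201 min.
Regular 44 h 0 min = 2640 min at $29.00/h; overtime 9 h 21 min = 561 min at $58.00/h.
Pay = (2640 × $29.00 + 561 × $58.00) ÷ 60 = $1818.30.

$1818.30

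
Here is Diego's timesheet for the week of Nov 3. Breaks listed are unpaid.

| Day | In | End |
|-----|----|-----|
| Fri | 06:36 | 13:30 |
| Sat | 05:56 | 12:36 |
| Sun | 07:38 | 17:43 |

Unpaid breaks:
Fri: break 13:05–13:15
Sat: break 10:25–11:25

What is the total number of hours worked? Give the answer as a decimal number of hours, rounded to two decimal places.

22.48 hours

Fri: 06:36–13:30 = 6 h 54 min; less 10 min break → 6 h 44 min
Sat: 05:56–12:36 = 6 h 40 min; less 60 min break → 5 h 40 min
Sun: 07:38–17:43 = 10 h 5 min
Total: 6 h 44 min + 5 h 40 min + 10 h 5 min = 22 h 29 min.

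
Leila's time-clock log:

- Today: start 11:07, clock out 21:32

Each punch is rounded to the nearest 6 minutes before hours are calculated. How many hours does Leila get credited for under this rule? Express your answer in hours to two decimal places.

Today: in 11:07→11:06, out 21:32→21:30; 10 h 24 min

10.40 hours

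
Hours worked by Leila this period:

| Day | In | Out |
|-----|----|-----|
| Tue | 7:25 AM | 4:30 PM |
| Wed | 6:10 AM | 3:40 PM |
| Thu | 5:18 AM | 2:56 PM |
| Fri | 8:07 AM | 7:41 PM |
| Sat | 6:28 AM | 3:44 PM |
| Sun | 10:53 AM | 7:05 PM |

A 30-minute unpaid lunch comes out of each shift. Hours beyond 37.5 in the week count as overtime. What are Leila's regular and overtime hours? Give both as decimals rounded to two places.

Tue: 7:25 AM–4:30 PM = 9 h 5 min; less 30 min break → 8 h 35 min
Wed: 6:10 AM–3:40 PM = 9 h 30 min; less 30 min break → 9 h 0 min
Thu: 5:18 AM–2:56 PM = 9 h 38 min; less 30 min break → 9 h 8 min
Fri: 8:07 AM–7:41 PM = 11 h 34 min; less 30 min break → 11 h 4 min
Sat: 6:28 AM–3:44 PM = 9 h 16 min; less 30 min break → 8 h 46 min
Sun: 10:53 AM–7:05 PM = 8 h 12 min; less 30 min break → 7 h 42 min
Total worked: 54 h 15 min = 54.25 h.
Threshold 37.5 h → overtime 16 h 45 min, regular 37 h 30 min.

Regular 37.50 hours, overtime 16.75 hours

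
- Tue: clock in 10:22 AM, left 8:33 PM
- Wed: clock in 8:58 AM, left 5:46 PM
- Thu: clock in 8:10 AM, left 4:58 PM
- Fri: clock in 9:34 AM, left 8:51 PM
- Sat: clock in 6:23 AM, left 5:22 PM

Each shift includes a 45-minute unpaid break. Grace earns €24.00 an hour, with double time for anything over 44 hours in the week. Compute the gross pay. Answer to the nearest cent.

€1166.40

Tue: 10:22 AM–8:33 PM = 10 h 11 min; less 45 min break → 9 h 26 min
Wed: 8:58 AM–5:46 PM = 8 h 48 min; less 45 min break → 8 h 3 min
Thu: 8:10 AM–4:58 PM = 8 h 48 min; less 45 min break → 8 h 3 min
Fri: 9:34 AM–8:51 PM = 11 h 17 min; less 45 min break → 10 h 32 min
Sat: 6:23 AM–5:22 PM = 10 h 59 min; less 45 min break → 10 h 14 min
Total worked: 46 h 18 min = 2778 min.
Regular 44 h 0 min = 2640 min at €24.00/h; overtime 2 h 18 min = 138 min at €48.00/h.
Pay = (2640 × €24.00 + 138 × €48.00) ÷ 60 = €1166.40.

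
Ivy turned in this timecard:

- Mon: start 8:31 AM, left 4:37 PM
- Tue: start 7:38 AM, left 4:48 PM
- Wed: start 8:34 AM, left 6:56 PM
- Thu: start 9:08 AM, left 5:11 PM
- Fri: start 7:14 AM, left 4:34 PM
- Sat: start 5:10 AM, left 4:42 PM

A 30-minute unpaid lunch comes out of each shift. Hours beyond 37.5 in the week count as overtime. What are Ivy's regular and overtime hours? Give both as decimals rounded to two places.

Mon: 8:31 AM–4:37 PM = 8 h 6 min; less 30 min break → 7 h 36 min
Tue: 7:38 AM–4:48 PM = 9 h 10 min; less 30 min break → 8 h 40 min
Wed: 8:34 AM–6:56 PM = 10 h 22 min; less 30 min break → 9 h 52 min
Thu: 9:08 AM–5:11 PM = 8 h 3 min; less 30 min break → 7 h 33 min
Fri: 7:14 AM–4:34 PM = 9 h 20 min; less 30 min break → 8 h 50 min
Sat: 5:10 AM–4:42 PM = 11 h 32 min; less 30 min break → 11 h 2 min
Total worked: 53 h 33 min = 53.55 h.
Threshold 37.5 h → overtime 16 h 3 min, regular 37 h 30 min.

Regular 37.50 hours, overtime 16.05 hours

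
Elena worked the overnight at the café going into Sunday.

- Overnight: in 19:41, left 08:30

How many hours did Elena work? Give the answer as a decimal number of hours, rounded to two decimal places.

12.82 hours

Overnight: 19:41 → midnight = 4 h 19 min; midnight → 08:30 = 8 h 30 min; span 12 h 49 min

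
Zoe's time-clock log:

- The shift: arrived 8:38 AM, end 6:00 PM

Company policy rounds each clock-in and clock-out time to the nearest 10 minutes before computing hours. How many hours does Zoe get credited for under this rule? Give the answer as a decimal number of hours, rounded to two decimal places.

9.33 hours

The shift: in 8:38 AM→8:40 AM, out 6:00 PM→6:00 PM; 9 h 20 min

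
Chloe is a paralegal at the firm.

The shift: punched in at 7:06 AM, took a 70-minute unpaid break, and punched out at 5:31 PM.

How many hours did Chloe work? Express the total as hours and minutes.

9 h 15 min

The shift: 7:06 AM–5:31 PM = 10 h 25 min; less 70 min break → 9 h 15 min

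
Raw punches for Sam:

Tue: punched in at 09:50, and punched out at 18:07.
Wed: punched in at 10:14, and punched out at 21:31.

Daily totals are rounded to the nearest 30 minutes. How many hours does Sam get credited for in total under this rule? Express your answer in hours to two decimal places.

20.00 hours

Tue: 09:50–18:07 = 8 h 17 min → rounds to 8 h 30 min
Wed: 10:14–21:31 = 11 h 17 min → rounds to 11 h 30 min
Total credited: 20 h 0 min.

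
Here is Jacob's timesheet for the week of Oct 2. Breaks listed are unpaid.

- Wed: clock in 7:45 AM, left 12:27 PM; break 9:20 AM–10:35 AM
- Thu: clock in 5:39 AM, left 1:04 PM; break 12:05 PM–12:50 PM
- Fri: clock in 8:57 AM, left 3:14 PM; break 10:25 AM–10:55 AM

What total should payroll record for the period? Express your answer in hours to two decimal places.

15.90 hours

Wed: 7:45 AM–12:27 PM = 4 h 42 min; less 75 min break → 3 h 27 min
Thu: 5:39 AM–1:04 PM = 7 h 25 min; less 45 min break → 6 h 40 min
Fri: 8:57 AM–3:14 PM = 6 h 17 min; less 30 min break → 5 h 47 min
Total: 3 h 27 min + 6 h 40 min + 5 h 47 min = 15 h 54 min.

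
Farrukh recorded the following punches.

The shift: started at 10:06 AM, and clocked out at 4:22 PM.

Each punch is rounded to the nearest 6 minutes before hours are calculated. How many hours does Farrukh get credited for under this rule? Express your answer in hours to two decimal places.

The shift: in 10:06 AM→10:06 AM, out 4:22 PM→4:24 PM; 6 h 18 min

6.30 hours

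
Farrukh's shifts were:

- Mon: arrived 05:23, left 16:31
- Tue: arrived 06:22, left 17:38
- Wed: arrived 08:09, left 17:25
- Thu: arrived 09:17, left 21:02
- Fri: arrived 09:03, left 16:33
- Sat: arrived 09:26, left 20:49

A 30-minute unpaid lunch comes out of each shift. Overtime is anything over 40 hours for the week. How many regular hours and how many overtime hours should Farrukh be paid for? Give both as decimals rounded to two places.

Mon: 05:23–16:31 = 11 h 8 min; less 30 min break → 10 h 38 min
Tue: 06:22–17:38 = 11 h 16 min; less 30 min break → 10 h 46 min
Wed: 08:09–17:25 = 9 h 16 min; less 30 min break → 8 h 46 min
Thu: 09:17–21:02 = 11 h 45 min; less 30 min break → 11 h 15 min
Fri: 09:03–16:33 = 7 h 30 min; less 30 min break → 7 h 0 min
Sat: 09:26–20:49 = 11 h 23 min; less 30 min break → 10 h 53 min
Total worked: 59 h 18 min = 59.30 h.
Threshold 40 h → overtime 19 h 18 min, regular 40 h 0 min.

Regular 40.00 hours, overtime 19.30 hours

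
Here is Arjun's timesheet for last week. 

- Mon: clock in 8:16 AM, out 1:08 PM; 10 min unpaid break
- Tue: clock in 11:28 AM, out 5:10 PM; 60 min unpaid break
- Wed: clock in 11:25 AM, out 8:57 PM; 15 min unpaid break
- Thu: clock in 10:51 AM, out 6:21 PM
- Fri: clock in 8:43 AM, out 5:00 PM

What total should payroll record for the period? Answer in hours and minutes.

Mon: 8:16 AM–1:08 PM = 4 h 52 min; less 10 min break → 4 h 42 min
Tue: 11:28 AM–5:10 PM = 5 h 42 min; less 60 min break → 4 h 42 min
Wed: 11:25 AM–8:57 PM = 9 h 32 min; less 15 min break → 9 h 17 min
Thu: 10:51 AM–6:21 PM = 7 h 30 min
Fri: 8:43 AM–5:00 PM = 8 h 17 min
Total: 4 h 42 min + 4 h 42 min + 9 h 17 min + 7 h 30 min + 8 h 17 min = 34 h 28 min.

34 h 28 min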